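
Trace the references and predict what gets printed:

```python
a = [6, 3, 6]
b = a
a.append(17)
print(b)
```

Key concept: basic list aliasing.
Step by step:
`a = [6, 3, 6]` → a = [6, 3, 6]
`b = a` → b = [6, 3, 6] (same object as a)
`a.append(17)` → a = [6, 3, 6, 17] (same object as b); b = [6, 3, 6, 17] (same object as a)
`print(b)` → prints [6, 3, 6, 17]

Answer: [6, 3, 6, 17]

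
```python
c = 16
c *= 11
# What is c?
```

Trace:
`c = 16` → c = 16
`c *= 11` → c = 176
So c = 176

Answer: 176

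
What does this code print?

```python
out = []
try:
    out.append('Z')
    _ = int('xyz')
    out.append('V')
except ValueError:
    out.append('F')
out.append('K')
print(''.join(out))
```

Execution trace: 'Z' (try body) → 'F' (except ValueError) → 'K' (after the try/except). Output: ZFK

Answer: ZFK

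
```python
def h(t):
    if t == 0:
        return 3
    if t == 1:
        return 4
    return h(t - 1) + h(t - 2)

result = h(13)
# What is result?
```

Build up from base cases: h(0)=3, h(1)=4, h(2)=7, h(3)=11, h(4)=18, h(5)=29, h(6)=47, ..., h(13)=1364

Answer: 1364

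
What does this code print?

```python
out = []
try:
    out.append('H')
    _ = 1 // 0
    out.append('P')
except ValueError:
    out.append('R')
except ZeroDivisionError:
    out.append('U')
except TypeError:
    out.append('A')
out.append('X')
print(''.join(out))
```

Execution trace: 'H' (try body) → 'U' (except ZeroDivisionError) → 'X' (after the try/except). Output: HUX

Answer: HUX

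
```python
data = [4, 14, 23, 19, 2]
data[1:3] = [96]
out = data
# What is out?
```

Trace:
`data = [4, 14, 23, 19, 2]` → data = [4, 14, 23, 19, 2]
`data[1:3] = [96]` → data = [4, 96, 19, 2]
`out = data` → out = [4, 96, 19, 2]
So out = [4, 96, 19, 2]

Answer: [4, 96, 19, 2]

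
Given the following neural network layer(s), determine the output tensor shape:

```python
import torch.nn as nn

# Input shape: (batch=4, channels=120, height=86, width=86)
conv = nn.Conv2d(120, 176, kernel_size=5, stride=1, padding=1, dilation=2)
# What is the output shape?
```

Input: (4, 120, 86, 86) -> Output: (4, 176, 80, 80)

Answer: (4, 176, 80, 80)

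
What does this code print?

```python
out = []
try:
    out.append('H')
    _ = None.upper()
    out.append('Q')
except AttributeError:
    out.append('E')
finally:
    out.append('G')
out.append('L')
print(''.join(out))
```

Execution trace: 'H' (try body) → 'E' (except AttributeError) → 'G' (finally) → 'L' (after the try/except). Output: HEGL

Answer: HEGL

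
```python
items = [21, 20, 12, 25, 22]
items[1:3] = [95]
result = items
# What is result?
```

Trace:
`items = [21, 20, 12, 25, 22]` → items = [21, 20, 12, 25, 22]
`items[1:3] = [95]` → items = [21, 95, 25, 22]
`result = items` → result = [21, 95, 25, 22]
So result = [21, 95, 25, 22]

Answer: [21, 95, 25, 22]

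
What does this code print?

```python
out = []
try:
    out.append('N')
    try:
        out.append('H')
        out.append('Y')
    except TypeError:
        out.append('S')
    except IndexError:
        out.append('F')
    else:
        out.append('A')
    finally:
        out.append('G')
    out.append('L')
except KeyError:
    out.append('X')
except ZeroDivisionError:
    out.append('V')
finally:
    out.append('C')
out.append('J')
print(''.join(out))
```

Execution trace: 'N' (try body) → 'H' (inner try body) → 'Y' (inner try body, no exception) → 'A' (inner else) → 'G' (inner finally) → 'L' (try body, no exception) → 'C' (finally) → 'J' (after the try/except). Output: NHYAGLCJ

Answer: NHYAGLCJ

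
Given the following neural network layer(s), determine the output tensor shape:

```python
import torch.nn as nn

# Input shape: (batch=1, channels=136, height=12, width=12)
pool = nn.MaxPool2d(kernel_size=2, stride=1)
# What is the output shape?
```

Input: (1, 136, 12, 12) -> Output: (1, 136, 11, 11)

Answer: (1, 136, 11, 11)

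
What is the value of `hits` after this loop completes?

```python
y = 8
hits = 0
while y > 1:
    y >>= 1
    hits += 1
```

Count right shifts until 1
`hits` takes the values: 0 → 1 → 2 → 3

Answer: 3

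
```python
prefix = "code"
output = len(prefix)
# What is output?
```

Trace:
`prefix = "code"` → prefix = 'code'
`output = len(prefix)` → output = 4
So output = 4

Answer: 4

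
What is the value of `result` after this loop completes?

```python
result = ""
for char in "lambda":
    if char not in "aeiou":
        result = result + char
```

Remove vowels from 'lambda'
`result` takes the values: "" → "l" → "lm" → "lmb" → "lmbd"

Answer: "lmbd"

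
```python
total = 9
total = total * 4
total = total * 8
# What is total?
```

Trace:
`total = 9` → total = 9
`total = total * 4` → total = 36
`total = total * 8` → total = 288
So total = 288

Answer: 288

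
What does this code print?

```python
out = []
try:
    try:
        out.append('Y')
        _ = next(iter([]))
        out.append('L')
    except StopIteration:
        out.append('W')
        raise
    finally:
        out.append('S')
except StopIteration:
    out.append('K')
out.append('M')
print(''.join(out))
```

Execution trace: 'Y' (inner try body) → 'W' (inner except StopIteration) → 'S' (inner finally) → 'K' (outer except StopIteration) → 'M' (after the try/except). Output: YWSKM

Answer: YWSKM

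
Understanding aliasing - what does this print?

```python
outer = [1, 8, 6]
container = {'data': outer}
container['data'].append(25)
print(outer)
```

Key concept: dict holds reference to list.
Step by step:
`outer = [1, 8, 6]` → outer = [1, 8, 6]
`container = {'data': outer}` → container = {'data': [1, 8, 6]}
`container['data'].append(25)` → outer = [1, 8, 6, 25]; container = {'data': [1, 8, 6, 25]}
`print(outer)` → prints [1, 8, 6, 25]

Answer: [1, 8, 6, 25]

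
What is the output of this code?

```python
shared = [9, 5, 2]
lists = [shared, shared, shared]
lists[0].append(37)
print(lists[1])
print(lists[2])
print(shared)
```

Key concept: list of same reference.
Step by step:
`shared = [9, 5, 2]` → shared = [9, 5, 2]
`lists = [shared, shared, shared]` → lists = [[9, 5, 2], [9, 5, 2], [9, 5, 2]]
`lists[0].append(37)` → shared = [9, 5, 2, 37]; lists = [[9, 5, 2, 37], [9, 5, 2, 37], [9, 5, 2, 37]]
`print(lists[1])` → prints [9, 5, 2, 37]
`print(lists[2])` → prints [9, 5, 2, 37]
`print(shared)` → prints [9, 5, 2, 37]

Answer:
[9, 5, 2, 37]
[9, 5, 2, 37]
[9, 5, 2, 37]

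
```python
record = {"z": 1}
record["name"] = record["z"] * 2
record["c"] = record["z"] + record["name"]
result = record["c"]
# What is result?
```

Trace:
`record = {"z": 1}` → record = {'z': 1}
`record["name"] = record["z"] * 2` → record = {'z': 1, 'name': 2}
`record["c"] = record["z"] + record["name"]` → record = {'z': 1, 'name': 2, 'c': 3}
`result = record["c"]` → result = 3
So result = 3

Answer: 3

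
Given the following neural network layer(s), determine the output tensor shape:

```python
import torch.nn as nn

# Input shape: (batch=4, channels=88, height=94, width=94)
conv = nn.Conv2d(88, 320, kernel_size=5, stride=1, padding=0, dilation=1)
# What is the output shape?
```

Input: (4, 88, 94, 94) -> Output: (4, 320, 90, 90)

Answer: (4, 320, 90, 90)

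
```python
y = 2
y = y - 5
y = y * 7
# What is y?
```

Trace:
`y = 2` → y = 2
`y = y - 5` → y = -3
`y = y * 7` → y = -21
So y = -21

Answer: -21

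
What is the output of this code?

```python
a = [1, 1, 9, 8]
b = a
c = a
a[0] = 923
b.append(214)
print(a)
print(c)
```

Key concept: multiple aliases.
Step by step:
`a = [1, 1, 9, 8]` → a = [1, 1, 9, 8]
`b = a` → b = [1, 1, 9, 8] (same object as a)
`c = a` → c = [1, 1, 9, 8] (same object as a, b)
`a[0] = 923` → a = [923, 1, 9, 8] (same object as b, c); b = [923, 1, 9, 8] (same object as a, c); c = [923, 1, 9, 8] (same object as a, b)
`b.append(214)` → a = [923, 1, 9, 8, 214] (same object as b, c); b = [923, 1, 9, 8, 214] (same object as a, c); c = [923, 1, 9, 8, 214] (same object as a, b)
`print(a)` → prints [923, 1, 9, 8, 214]
`print(c)` → prints [923, 1, 9, 8, 214]

Answer:
[923, 1, 9, 8, 214]
[923, 1, 9, 8, 214]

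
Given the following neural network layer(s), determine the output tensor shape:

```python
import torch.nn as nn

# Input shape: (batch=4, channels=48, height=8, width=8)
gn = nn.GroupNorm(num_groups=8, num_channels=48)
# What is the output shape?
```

Input: (4, 48, 8, 8) -> Output: (4, 48, 8, 8)

Answer: (4, 48, 8, 8)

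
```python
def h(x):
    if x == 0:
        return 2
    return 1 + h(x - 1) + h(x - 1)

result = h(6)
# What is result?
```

h(x) = 1 + 2·h(x-1), h(0)=2. Closed form: (2+1)·2^6 - 1 = 191.

Answer: 191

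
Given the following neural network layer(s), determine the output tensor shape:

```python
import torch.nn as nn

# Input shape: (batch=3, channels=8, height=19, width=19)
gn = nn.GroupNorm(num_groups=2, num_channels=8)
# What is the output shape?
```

Input: (3, 8, 19, 19) -> Output: (3, 8, 19, 19)

Answer: (3, 8, 19, 19)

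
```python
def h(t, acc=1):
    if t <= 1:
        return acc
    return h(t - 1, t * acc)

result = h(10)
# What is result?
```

Accumulator trace (n, acc): (10, 1) -> (9, 10) -> (8, 90) -> (7, 720) -> (6, 5040) -> (5, 30240) -> (4, 151200) -> (3, 604800) -> (2, 1814400) -> (1, 3628800) -> return 3628800

Answer: 3628800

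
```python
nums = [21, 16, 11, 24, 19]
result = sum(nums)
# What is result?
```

Trace:
`nums = [21, 16, 11, 24, 19]` → nums = [21, 16, 11, 24, 19]
`result = sum(nums)` → result = 91
So result = 91

Answer: 91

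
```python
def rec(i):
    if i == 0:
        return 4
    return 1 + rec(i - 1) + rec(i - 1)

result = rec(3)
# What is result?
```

rec(i) = 1 + 2·rec(i-1), rec(0)=4. Closed form: (4+1)·2^3 - 1 = 39.

Answer: 39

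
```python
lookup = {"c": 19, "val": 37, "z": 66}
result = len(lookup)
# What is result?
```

Trace:
`lookup = {"c": 19, "val": 37, "z": 66}` → lookup = {'c': 19, 'val': 37, 'z': 66}
`result = len(lookup)` → result = 3
So result = 3

Answer: 3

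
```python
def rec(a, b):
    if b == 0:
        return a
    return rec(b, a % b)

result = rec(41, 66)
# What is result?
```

rec(41, 66) -> rec(66, 41) -> rec(41, 25) -> rec(25, 16) -> rec(16, 9) -> rec(9, 7) -> rec(7, 2) -> rec(2, 1) -> rec(1, 0) -> 1

Answer: 1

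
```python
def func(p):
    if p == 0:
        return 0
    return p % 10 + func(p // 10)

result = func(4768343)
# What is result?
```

Sum of digits of 4768343: 3 + 4 + 3 + 8 + 6 + 7 + 4 = 35

Answer: 35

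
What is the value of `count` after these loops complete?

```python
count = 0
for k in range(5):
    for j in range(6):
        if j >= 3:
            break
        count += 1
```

Inner breaks at 3, outer runs 5 times
`count` takes the values: 0 → 1 → 2 → 3 → 4 → 5 → 6 → 7 → 8 → 9 → 10 → 11 → 12 → 13 → 14 → 15

Answer: 15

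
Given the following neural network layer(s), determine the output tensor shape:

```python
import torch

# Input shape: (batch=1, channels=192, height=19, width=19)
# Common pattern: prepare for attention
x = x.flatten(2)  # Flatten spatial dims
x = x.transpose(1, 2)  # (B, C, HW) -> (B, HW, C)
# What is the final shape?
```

Input: (1, 192, 19, 19) -> after flatten(2): (1, 192, 361) -> Output: (1, 361, 192)

Answer: (1, 361, 192)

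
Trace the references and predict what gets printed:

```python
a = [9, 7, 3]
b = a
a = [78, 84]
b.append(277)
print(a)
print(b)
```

Key concept: rebinding vs mutation: a is rebound to a new list, b still points at the original.
Step by step:
`a = [9, 7, 3]` → a = [9, 7, 3]
`b = a` → b = [9, 7, 3] (same object as a)
`a = [78, 84]` → a = [78, 84]
`b.append(277)` → b = [9, 7, 3, 277]
`print(a)` → prints [78, 84]
`print(b)` → prints [9, 7, 3, 277]

Answer:
[78, 84]
[9, 7, 3, 277]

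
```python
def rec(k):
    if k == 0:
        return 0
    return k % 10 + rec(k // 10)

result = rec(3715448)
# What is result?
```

Sum of digits of 3715448: 8 + 4 + 4 + 5 + 1 + 7 + 3 = 32

Answer: 32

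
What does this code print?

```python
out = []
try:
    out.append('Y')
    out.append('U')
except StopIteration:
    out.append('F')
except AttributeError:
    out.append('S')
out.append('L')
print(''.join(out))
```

Execution trace: 'Y' (try body) → 'U' (try body, no exception) → 'L' (after the try/except). Output: YUL

Answer: YUL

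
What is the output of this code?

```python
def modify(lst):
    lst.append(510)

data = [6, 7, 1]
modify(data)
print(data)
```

Key concept: function modifies passed list.
Step by step:
`data = [6, 7, 1]` → data = [6, 7, 1]
`modify(data)` → data = [6, 7, 1, 510]
`print(data)` → prints [6, 7, 1, 510]

Answer: [6, 7, 1, 510]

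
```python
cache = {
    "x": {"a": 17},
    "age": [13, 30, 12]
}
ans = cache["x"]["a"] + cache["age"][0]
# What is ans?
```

Trace:
`cache = { ...` → cache = {'x': {'a': 17}, 'age': [13, 30, 12]}
`ans = cache["x"]["a"] + cache["age"][0]` → ans = 30
So ans = 30

Answer: 30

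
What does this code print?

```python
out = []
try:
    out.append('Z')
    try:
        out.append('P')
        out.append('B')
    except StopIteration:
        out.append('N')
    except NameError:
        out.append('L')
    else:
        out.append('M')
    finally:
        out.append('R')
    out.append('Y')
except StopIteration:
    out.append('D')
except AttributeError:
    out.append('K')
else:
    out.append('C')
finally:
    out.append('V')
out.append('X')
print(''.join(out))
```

Execution trace: 'Z' (try body) → 'P' (inner try body) → 'B' (inner try body, no exception) → 'M' (inner else) → 'R' (inner finally) → 'Y' (try body, no exception) → 'C' (else) → 'V' (finally) → 'X' (after the try/except). Output: ZPBMRYCVX

Answer: ZPBMRYCVX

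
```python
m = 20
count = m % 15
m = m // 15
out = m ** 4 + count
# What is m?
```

Trace:
`m = 20` → m = 20
`count = m % 15` → count = 5
`m = m // 15` → m = 1
`out = m ** 4 + count` → out = 6
So m = 1

Answer: 1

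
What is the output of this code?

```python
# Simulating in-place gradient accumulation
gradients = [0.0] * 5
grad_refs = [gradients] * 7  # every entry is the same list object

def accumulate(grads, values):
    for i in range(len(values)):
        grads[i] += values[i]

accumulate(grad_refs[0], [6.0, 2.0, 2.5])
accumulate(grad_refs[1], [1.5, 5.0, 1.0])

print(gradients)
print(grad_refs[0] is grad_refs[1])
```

Key concept: gradient accumulation aliasing.
Step by step:
`gradients = [0.0] * 5` → gradients = [0.0, 0.0, 0.0, 0.0, 0.0]
`grad_refs = [gradients] * 7` → grad_refs = [[0.0, 0.0, 0.0, 0.0, 0.0], [0.0, 0.0, 0.0, 0.0, 0.0], [0.0, 0.0, 0.0, 0.0, 0.0], [0.0, 0.0, 0.0, 0.0, 0.0], [0.0, 0.0, 0.0, 0.0, 0.0], [0.0, 0.0, 0.0, 0.0, 0.0], [0.0, 0.0, 0.0, 0.0, 0.0]]
`accumulate(grad_refs[0], [6.0, 2.0, 2.5])` → gradients = [6.0, 2.0, 2.5, 0.0, 0.0]; grad_refs = [[6.0, 2.0, 2.5, 0.0, 0.0], [6.0, 2.0, 2.5, 0.0, 0.0], [6.0, 2.0, 2.5, 0.0, 0.0], [6.0, 2.0, 2.5, 0.0, 0.0], [6.0, 2.0, 2.5, 0.0, 0.0], [6.0, 2.0, 2.5, 0.0, 0.0], [6.0, 2.0, 2.5, 0.0, 0.0]]
`accumulate(grad_refs[1], [1.5, 5.0, 1.0])` → gradients = [7.5, 7.0, 3.5, 0.0, 0.0]; grad_refs = [[7.5, 7.0, 3.5, 0.0, 0.0], [7.5, 7.0, 3.5, 0.0, 0.0], [7.5, 7.0, 3.5, 0.0, 0.0], [7.5, 7.0, 3.5, 0.0, 0.0], [7.5, 7.0, 3.5, 0.0, 0.0], [7.5, 7.0, 3.5, 0.0, 0.0], [7.5, 7.0, 3.5, 0.0, 0.0]]
`print(gradients)` → prints [7.5, 7.0, 3.5, 0.0, 0.0]
`print(grad_refs[0] is grad_refs[1])` → prints True

Answer:
[7.5, 7.0, 3.5, 0.0, 0.0]
True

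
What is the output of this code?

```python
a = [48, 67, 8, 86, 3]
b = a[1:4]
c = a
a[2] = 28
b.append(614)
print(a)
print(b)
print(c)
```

Key concept: slice vs alias.
Step by step:
`a = [48, 67, 8, 86, 3]` → a = [48, 67, 8, 86, 3]
`b = a[1:4]` → b = [67, 8, 86]
`c = a` → c = [48, 67, 8, 86, 3] (same object as a)
`a[2] = 28` → a = [48, 67, 28, 86, 3] (same object as c); c = [48, 67, 28, 86, 3] (same object as a)
`b.append(614)` → b = [67, 8, 86, 614]
`print(a)` → prints [48, 67, 28, 86, 3]
`print(b)` → prints [67, 8, 86, 614]
`print(c)` → prints [48, 67, 28, 86, 3]

Answer:
[48, 67, 28, 86, 3]
[67, 8, 86, 614]
[48, 67, 28, 86, 3]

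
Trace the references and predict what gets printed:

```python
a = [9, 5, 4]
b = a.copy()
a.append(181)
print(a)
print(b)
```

Key concept: list.copy() creates independent copy.
Step by step:
`a = [9, 5, 4]` → a = [9, 5, 4]
`b = a.copy()` → b = [9, 5, 4]
`a.append(181)` → a = [9, 5, 4, 181]
`print(a)` → prints [9, 5, 4, 181]
`print(b)` → prints [9, 5, 4]

Answer:
[9, 5, 4, 181]
[9, 5, 4]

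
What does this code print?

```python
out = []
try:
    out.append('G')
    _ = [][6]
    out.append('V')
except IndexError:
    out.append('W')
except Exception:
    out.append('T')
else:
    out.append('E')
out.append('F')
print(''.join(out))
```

Execution trace: 'G' (try body) → 'W' (except IndexError) → 'F' (after the try/except). Output: GWF

Answer: GWF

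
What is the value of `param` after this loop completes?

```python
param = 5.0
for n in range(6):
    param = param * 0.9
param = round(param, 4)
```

Exponential decay: 5.0 * 0.9^6
`param` takes the values: 5.0 → 4.5 → 4.05 → 3.645 → 3.2805 → 2.95245 → 2.657205 → 2.6572

Answer: 2.6572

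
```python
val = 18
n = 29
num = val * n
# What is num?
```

Trace:
`val = 18` → val = 18
`n = 29` → n = 29
`num = val * n` → num = 522
So num = 522

Answer: 522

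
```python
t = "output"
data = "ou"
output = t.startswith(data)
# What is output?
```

Trace:
`t = "output"` → t = 'output'
`data = "ou"` → data = 'ou'
`output = t.startswith(data)` → output = True
So output = True

Answer: True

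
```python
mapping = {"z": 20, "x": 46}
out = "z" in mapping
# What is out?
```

Trace:
`mapping = {"z": 20, "x": 46}` → mapping = {'z': 20, 'x': 46}
`out = "z" in mapping` → out = True
So out = True

Answer: True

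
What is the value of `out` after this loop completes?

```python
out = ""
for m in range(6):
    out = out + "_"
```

Repeat '_' 6 times
`out` takes the values: "" → "_" → "__" → "___" → "____" → "_____" → "______"

Answer: "______"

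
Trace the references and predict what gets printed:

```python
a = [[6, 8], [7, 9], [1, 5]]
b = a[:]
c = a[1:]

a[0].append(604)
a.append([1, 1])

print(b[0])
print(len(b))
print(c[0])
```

Key concept: slice with nested mutation.
Step by step:
`a = [[6, 8], [7, 9], [1, 5]]` → a = [[6, 8], [7, 9], [1, 5]]
`b = a[:]` → b = [[6, 8], [7, 9], [1, 5]]
`c = a[1:]` → c = [[7, 9], [1, 5]]
`a[0].append(604)` → a = [[6, 8, 604], [7, 9], [1, 5]]; b = [[6, 8, 604], [7, 9], [1, 5]]
`a.append([1, 1])` → a = [[6, 8, 604], [7, 9], [1, 5], [1, 1]]
`print(b[0])` → prints [6, 8, 604]
`print(len(b))` → prints 3
`print(c[0])` → prints [7, 9]

Answer:
[6, 8, 604]
3
[7, 9]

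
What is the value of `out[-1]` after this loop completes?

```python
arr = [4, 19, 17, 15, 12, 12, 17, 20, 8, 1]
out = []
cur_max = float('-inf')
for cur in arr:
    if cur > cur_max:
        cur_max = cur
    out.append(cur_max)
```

Running max ends at 20
`out` takes the values: [] → [4] → [4, 19] → [4, 19, 19] → [4, 19, 19, 19] → [4, 19, 19, 19, 19] → [4, 19, 19, 19, 19, 19] → [4, 19, 19, 19, 19, 19, 19] → [4, 19, 19, 19, 19, 19, 19, 20] → [4, 19, 19, 19, 19, 19, 19, 20, 20] → [4, 19, 19, 19, 19, 19, 19, 20, 20, 20]
So `out[-1]` = 20

Answer: 20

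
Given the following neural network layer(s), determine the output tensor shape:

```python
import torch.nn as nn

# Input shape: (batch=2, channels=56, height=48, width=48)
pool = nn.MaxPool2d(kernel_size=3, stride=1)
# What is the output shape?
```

Input: (2, 56, 48, 48) -> Output: (2, 56, 46, 46)

Answer: (2, 56, 46, 46)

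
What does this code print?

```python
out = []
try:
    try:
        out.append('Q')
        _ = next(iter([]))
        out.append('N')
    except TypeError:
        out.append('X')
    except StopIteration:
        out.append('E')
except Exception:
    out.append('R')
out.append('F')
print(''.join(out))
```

Execution trace: 'Q' (inner try body) → 'E' (inner except StopIteration) → 'F' (after the try/except). Output: QEF

Answer: QEF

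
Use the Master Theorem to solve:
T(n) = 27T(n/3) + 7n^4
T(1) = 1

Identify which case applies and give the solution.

a=27, b=3, f(n)=7n^4. log_3(27) = 3. Since c=4 > 3 and the regularity condition holds (27(n/3)^4 = (27/3^4)n^4 with 27/3^4 < 1), Case 3 applies: T(n) = Θ(f(n)) = O(n^4).

Answer: O(n^4) - Case 3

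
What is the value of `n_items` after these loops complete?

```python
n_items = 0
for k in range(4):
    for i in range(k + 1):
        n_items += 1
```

Triangle: 1 + 2 + ... + 4
`n_items` takes the values: 0 → 1 → 2 → 3 → 4 → 5 → 6 → 7 → 8 → 9 → 10

Answer: 10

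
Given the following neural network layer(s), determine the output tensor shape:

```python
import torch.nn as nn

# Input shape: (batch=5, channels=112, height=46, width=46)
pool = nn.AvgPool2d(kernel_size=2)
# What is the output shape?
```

Input: (5, 112, 46, 46) -> Output: (5, 112, 23, 23)

Answer: (5, 112, 23, 23)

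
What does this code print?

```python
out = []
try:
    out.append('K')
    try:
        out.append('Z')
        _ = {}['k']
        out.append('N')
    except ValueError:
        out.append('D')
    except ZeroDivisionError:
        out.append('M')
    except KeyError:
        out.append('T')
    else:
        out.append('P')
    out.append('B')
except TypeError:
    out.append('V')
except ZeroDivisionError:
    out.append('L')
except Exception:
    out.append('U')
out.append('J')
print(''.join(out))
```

Execution trace: 'K' (try body) → 'Z' (inner try body) → 'T' (inner except KeyError) → 'B' (try body, no exception) → 'J' (after the try/except). Output: KZTBJ

Answer: KZTBJ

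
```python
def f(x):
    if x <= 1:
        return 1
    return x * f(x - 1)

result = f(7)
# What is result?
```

f(7) = 7 * 6 * 5 * 4 * 3 * 2 * 1 = 5040

Answer: 5040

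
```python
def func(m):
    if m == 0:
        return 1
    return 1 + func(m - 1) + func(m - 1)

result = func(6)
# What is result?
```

func(m) = 1 + 2·func(m-1), func(0)=1. Closed form: (1+1)·2^6 - 1 = 127.

Answer: 127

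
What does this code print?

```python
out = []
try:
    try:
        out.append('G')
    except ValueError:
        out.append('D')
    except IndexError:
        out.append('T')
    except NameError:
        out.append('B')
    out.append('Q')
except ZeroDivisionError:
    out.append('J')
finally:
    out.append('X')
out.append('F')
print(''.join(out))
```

Execution trace: 'G' (inner try body, no exception) → 'Q' (try body, no exception) → 'X' (finally) → 'F' (after the try/except). Output: GQXF

Answer: GQXF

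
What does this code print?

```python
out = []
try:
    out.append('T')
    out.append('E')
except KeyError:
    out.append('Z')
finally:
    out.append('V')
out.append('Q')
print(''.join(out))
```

Execution trace: 'T' (try body) → 'E' (try body, no exception) → 'V' (finally) → 'Q' (after the try/except). Output: TEVQ

Answer: TEVQ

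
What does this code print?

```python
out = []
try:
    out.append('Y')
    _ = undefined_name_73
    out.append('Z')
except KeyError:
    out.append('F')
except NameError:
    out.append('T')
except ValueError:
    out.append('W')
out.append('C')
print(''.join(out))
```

Execution trace: 'Y' (try body) → 'T' (except NameError) → 'C' (after the try/except). Output: YTC

Answer: YTC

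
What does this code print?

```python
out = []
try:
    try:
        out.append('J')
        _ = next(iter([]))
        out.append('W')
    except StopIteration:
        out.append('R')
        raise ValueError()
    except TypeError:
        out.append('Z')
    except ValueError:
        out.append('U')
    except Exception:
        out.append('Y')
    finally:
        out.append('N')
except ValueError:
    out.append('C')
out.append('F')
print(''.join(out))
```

Execution trace: 'J' (inner try body) → 'R' (inner except StopIteration) → 'N' (inner finally) → 'C' (outer except ValueError) → 'F' (after the try/except). Output: JRNCF

Answer: JRNCF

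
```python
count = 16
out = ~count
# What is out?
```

Trace:
`count = 16` → count = 16
`out = ~count` → out = -17
So out = -17

Answer: -17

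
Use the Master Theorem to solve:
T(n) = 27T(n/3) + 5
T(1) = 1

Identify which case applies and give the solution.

a=27, b=3, f(n)=5. log_3(27) = 3. Since c=0 < 3, Case 1 applies: T(n) = Θ(n^log_b(a)) = O(n^3).

Answer: O(n^3) - Case 1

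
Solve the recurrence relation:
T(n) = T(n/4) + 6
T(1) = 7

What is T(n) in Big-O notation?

Each step divides n by 4 and adds 6. After log_4(n) steps we reach T(1)=7. So T(n) = 6·log_4(n) + 7 = O(log n).

Answer: O(log n)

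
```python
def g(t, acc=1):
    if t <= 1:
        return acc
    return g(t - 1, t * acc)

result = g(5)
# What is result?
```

Accumulator trace (n, acc): (5, 1) -> (4, 5) -> (3, 20) -> (2, 60) -> (1, 120) -> return 120

Answer: 120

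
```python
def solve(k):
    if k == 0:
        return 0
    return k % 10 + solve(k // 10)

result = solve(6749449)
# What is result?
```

Sum of digits of 6749449: 9 + 4 + 4 + 9 + 4 + 7 + 6 = 43

Answer: 43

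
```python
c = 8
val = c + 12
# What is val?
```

Trace:
`c = 8` → c = 8
`val = c + 12` → val = 20
So val = 20

Answer: 20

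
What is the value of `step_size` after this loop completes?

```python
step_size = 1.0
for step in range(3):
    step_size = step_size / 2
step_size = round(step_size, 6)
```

Halving LR 3 times: 1 / 2^3
`step_size` takes the values: 1.0 → 0.5 → 0.25 → 0.125

Answer: 0.125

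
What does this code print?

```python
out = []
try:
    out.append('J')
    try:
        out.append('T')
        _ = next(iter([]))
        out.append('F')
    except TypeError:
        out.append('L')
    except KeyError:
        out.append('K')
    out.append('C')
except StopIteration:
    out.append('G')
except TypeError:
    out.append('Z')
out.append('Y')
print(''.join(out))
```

Execution trace: 'J' (try body) → 'T' (inner try body) → 'G' (except StopIteration) → 'Y' (after the try/except). Output: JTGY

Answer: JTGY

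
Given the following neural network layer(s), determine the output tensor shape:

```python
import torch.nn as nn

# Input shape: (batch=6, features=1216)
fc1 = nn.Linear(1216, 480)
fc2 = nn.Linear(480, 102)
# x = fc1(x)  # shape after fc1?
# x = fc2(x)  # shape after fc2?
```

Input: (6, 1216) -> after fc1: (6, 480) -> Output: (6, 102)

Answer: (6, 102)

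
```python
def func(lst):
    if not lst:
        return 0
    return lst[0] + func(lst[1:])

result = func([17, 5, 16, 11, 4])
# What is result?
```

17 + 5 + 16 + 11 + 4 + 0 = 53

Answer: 53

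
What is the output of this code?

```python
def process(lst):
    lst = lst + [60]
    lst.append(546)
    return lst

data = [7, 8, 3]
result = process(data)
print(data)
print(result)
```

Key concept: rebinding parameter vs mutation.
Step by step:
`data = [7, 8, 3]` → data = [7, 8, 3]
`result = process(data)` → result = [7, 8, 3, 60, 546]
`print(data)` → prints [7, 8, 3]
`print(result)` → prints [7, 8, 3, 60, 546]

Answer:
[7, 8, 3]
[7, 8, 3, 60, 546]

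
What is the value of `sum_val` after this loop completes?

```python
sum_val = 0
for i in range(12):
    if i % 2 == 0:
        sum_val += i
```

Sum of even numbers 0 to 11
`sum_val` takes the values: 0 → 2 → 6 → 12 → 20 → 30

Answer: 30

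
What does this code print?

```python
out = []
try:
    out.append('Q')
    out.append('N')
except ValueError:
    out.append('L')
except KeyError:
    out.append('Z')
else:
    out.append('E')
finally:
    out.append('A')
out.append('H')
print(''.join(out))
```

Execution trace: 'Q' (try body) → 'N' (try body, no exception) → 'E' (else) → 'A' (finally) → 'H' (after the try/except). Output: QNEAH

Answer: QNEAH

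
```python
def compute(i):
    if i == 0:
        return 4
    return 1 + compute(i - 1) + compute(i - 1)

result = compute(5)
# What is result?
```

compute(i) = 1 + 2·compute(i-1), compute(0)=4. Closed form: (4+1)·2^5 - 1 = 159.

Answer: 159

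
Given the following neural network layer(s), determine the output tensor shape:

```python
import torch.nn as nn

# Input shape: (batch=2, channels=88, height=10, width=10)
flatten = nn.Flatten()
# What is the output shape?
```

Input: (2, 88, 10, 10) -> Output: (2, 8800)

Answer: (2, 8800)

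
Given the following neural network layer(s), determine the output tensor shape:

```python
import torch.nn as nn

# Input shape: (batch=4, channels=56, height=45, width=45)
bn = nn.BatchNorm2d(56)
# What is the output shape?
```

Input: (4, 56, 45, 45) -> Output: (4, 56, 45, 45)

Answer: (4, 56, 45, 45)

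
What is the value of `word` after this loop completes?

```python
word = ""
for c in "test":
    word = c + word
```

Reverse 'test'
`word` takes the values: "" → "t" → "et" → "set" → "tset"

Answer: "tset"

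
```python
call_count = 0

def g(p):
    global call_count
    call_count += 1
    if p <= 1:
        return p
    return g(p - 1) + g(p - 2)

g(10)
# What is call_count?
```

Calls(p) = 1 + Calls(p-1) + Calls(p-2); Calls(0)=Calls(1)=1. For p=10 this gives 177.

Answer: 177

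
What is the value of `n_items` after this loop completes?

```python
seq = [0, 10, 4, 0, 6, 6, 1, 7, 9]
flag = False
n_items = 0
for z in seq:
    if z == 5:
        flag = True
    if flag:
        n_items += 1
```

Count elements after first 5 in [0, 10, 4, 0, 6, 6, 1, 7, 9]
`n_items` takes the values: 0

Answer: 0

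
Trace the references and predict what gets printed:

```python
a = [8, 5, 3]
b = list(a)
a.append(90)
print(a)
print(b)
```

Key concept: list() constructor creates copy.
Step by step:
`a = [8, 5, 3]` → a = [8, 5, 3]
`b = list(a)` → b = [8, 5, 3]
`a.append(90)` → a = [8, 5, 3, 90]
`print(a)` → prints [8, 5, 3, 90]
`print(b)` → prints [8, 5, 3]

Answer:
[8, 5, 3, 90]
[8, 5, 3]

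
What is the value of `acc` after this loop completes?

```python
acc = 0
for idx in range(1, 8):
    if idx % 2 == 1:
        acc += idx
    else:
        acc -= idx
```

Add odd, subtract even
`acc` takes the values: 0 → 1 → -1 → 2 → -2 → 3 → -3 → 4

Answer: 4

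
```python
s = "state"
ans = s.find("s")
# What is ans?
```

Trace:
`s = "state"` → s = 'state'
`ans = s.find("s")` → ans = 0
So ans = 0

Answer: 0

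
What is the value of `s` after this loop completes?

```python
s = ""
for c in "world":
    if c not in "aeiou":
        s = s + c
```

Remove vowels from 'world'
`s` takes the values: "" → "w" → "wr" → "wrl" → "wrld"

Answer: "wrld"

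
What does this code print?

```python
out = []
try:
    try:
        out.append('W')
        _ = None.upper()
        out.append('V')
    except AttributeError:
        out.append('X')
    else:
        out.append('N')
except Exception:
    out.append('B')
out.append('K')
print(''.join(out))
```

Execution trace: 'W' (inner try body) → 'X' (inner except AttributeError) → 'K' (after the try/except). Output: WXK

Answer: WXK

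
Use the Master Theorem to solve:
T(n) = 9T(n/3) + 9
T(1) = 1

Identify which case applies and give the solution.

a=9, b=3, f(n)=9. log_3(9) = 2. Since c=0 < 2, Case 1 applies: T(n) = Θ(n^log_b(a)) = O(n^2).

Answer: O(n^2) - Case 1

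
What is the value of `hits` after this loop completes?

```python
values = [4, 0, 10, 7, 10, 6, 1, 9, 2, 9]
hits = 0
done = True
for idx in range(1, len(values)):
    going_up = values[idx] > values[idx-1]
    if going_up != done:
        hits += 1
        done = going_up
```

Count direction changes in [4, 0, 10, 7, 10, 6, 1, 9, 2, 9]
`hits` takes the values: 0 → 1 → 2 → 3 → 4 → 5 → 6 → 7 → 8

Answer: 8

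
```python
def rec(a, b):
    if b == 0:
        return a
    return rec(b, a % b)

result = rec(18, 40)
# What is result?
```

rec(18, 40) -> rec(40, 18) -> rec(18, 4) -> rec(4, 2) -> rec(2, 0) -> 2

Answer: 2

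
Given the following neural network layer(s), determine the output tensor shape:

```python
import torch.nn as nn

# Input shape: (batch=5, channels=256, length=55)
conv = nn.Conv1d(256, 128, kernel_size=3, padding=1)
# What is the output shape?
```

Input: (5, 256, 55) -> Output: (5, 128, 55)

Answer: (5, 128, 55)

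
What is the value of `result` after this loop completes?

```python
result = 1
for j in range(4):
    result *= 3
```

3^4 = 81
`result` takes the values: 1 → 3 → 9 → 27 → 81

Answer: 81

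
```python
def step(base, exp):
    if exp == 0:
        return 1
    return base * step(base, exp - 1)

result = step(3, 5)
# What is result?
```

step(3, 5) = 3 * 3 * 3 * 3 * 3 = 243

Answer: 243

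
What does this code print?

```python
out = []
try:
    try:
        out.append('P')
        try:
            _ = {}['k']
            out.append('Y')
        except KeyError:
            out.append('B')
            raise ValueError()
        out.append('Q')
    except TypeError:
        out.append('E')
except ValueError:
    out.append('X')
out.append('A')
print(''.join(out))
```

Execution trace: 'P' (try body) → 'B' (inner except KeyError) → 'X' (outer except ValueError) → 'A' (after the try/except). Output: PBXA

Answer: PBXA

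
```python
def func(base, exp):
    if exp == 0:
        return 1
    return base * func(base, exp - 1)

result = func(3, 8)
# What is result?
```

func(3, 8) = 3 * 3 * 3 * 3 * 3 * 3 * 3 * 3 = 6561

Answer: 6561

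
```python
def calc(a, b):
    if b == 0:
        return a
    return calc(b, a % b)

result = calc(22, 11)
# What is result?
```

calc(22, 11) -> calc(11, 0) -> 11

Answer: 11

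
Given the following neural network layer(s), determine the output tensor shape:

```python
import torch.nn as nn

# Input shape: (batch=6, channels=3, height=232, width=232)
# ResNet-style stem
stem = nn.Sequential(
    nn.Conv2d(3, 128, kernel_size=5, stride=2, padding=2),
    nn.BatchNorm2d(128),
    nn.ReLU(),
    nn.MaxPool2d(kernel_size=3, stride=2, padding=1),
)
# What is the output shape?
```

Input: (6, 3, 232, 232) -> after Conv2d 5x5 stride=2: (6, 128, 116, 116) -> Output: (6, 128, 58, 58)

Answer: (6, 128, 58, 58)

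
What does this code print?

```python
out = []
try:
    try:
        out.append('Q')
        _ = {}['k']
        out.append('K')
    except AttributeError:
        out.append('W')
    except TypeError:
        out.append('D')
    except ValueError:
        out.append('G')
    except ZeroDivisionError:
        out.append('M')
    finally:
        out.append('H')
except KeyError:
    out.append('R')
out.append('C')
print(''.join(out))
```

Execution trace: 'Q' (try body) → 'H' (finally) → 'R' (outer except KeyError) → 'C' (after the try/except). Output: QHRC

Answer: QHRC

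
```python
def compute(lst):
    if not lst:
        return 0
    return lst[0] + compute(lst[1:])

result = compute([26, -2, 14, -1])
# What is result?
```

26 + (-2) + 14 + (-1) + 0 = 37

Answer: 37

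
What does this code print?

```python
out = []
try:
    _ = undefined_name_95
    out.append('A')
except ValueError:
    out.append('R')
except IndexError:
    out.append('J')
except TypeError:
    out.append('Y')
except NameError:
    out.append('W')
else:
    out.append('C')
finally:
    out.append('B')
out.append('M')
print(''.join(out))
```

Execution trace: 'W' (except NameError) → 'B' (finally) → 'M' (after the try/except). Output: WBM

Answer: WBM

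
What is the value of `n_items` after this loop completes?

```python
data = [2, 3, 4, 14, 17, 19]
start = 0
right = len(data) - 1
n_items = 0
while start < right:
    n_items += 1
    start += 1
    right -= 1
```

Iterations until pointers meet (list length 6)
`n_items` takes the values: 0 → 1 → 2 → 3

Answer: 3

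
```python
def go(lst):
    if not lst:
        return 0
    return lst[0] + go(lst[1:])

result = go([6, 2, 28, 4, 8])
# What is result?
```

6 + 2 + 28 + 4 + 8 + 0 = 48

Answer: 48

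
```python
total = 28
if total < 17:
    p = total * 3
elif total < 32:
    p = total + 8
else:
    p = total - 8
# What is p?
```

Trace:
`total = 28` → total = 28
`if total < 17: ...` → total < 17 is False, total < 32 is True → p = 36
So p = 36

Answer: 36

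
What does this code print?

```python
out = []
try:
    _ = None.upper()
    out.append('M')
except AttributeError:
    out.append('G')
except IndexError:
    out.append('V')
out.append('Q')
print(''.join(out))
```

Execution trace: 'G' (except AttributeError) → 'Q' (after the try/except). Output: GQ

Answer: GQ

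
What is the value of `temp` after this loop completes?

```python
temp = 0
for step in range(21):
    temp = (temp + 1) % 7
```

Increment mod 7, 21 times = 0
`temp` takes the values: 0 → 1 → 2 → 3 → 4 → 5 → 6 → 0 → 1 → 2 → 3 → 4 → 5 → 6 → 0 → 1 → 2 → 3 → 4 → 5 → 6 → 0

Answer: 0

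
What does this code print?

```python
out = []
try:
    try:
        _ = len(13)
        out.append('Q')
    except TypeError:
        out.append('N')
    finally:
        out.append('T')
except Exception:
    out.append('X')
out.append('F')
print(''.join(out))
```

Execution trace: 'N' (inner except TypeError) → 'T' (inner finally) → 'F' (after the try/except). Output: NTF

Answer: NTF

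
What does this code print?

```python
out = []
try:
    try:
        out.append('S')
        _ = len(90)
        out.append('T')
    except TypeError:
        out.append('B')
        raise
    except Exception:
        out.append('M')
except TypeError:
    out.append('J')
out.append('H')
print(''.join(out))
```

Execution trace: 'S' (inner try body) → 'B' (inner except TypeError) → 'J' (outer except TypeError) → 'H' (after the try/except). Output: SBJH

Answer: SBJH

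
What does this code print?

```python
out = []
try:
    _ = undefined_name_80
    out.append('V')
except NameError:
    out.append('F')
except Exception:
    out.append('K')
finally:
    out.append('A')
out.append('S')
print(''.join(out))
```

Execution trace: 'F' (except NameError) → 'A' (finally) → 'S' (after the try/except). Output: FAS

Answer: FAS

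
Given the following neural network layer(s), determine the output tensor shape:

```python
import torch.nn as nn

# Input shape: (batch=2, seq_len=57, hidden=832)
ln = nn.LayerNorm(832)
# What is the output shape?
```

Input: (2, 57, 832) -> Output: (2, 57, 832)

Answer: (2, 57, 832)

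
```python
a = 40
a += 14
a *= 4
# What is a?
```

Trace:
`a = 40` → a = 40
`a += 14` → a = 54
`a *= 4` → a = 216
So a = 216

Answer: 216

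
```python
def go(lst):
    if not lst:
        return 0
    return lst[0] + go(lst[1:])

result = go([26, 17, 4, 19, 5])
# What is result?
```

26 + 17 + 4 + 19 + 5 + 0 = 71

Answer: 71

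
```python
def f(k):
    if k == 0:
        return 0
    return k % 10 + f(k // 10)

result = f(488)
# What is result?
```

Sum of digits of 488: 8 + 8 + 4 = 20

Answer: 20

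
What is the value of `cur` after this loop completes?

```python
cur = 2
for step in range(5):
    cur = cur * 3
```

Multiply by 3, 5 times: 2 * 3^5 = 486
`cur` takes the values: 2 → 6 → 18 → 54 → 162 → 486

Answer: 486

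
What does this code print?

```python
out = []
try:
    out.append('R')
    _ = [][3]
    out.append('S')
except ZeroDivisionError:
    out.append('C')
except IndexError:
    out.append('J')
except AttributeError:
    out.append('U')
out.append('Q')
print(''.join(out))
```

Execution trace: 'R' (try body) → 'J' (except IndexError) → 'Q' (after the try/except). Output: RJQ

Answer: RJQ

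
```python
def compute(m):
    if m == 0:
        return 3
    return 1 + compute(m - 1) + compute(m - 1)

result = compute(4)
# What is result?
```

compute(m) = 1 + 2·compute(m-1), compute(0)=3. Closed form: (3+1)·2^4 - 1 = 63.

Answer: 63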